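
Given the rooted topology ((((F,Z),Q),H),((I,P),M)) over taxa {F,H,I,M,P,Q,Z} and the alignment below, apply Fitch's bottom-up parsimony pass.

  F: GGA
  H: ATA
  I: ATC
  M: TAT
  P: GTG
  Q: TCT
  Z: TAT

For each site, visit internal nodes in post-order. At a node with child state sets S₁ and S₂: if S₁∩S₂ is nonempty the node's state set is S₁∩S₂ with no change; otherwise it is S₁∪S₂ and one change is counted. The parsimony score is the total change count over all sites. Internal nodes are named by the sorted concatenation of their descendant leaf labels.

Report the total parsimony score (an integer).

12

site 0, node FZ: F={G} ∪ Z={T} → {G,T} (+1)
site 0, node FQZ: FZ={G,T} ∩ Q={T} → {T} (+0)
site 0, node FHQZ: FQZ={T} ∪ H={A} → {A,T} (+1)
site 0, node IP: I={A} ∪ P={G} → {A,G} (+1)
site 0, node IMP: IP={A,G} ∪ M={T} → {A,G,T} (+1)
site 0, node FHIMPQZ: FHQZ={A,T} ∩ IMP={A,G,T} → {A,T} (+0)
site 1, node FZ: F={G} ∪ Z={A} → {A,G} (+1)
site 1, node FQZ: FZ={A,G} ∪ Q={C} → {A,C,G} (+1)
site 1, node FHQZ: FQZ={A,C,G} ∪ H={T} → {A,C,G,T} (+1)
site 1, node IP: I={T} ∩ P={T} → {T} (+0)
site 1, node IMP: IP={T} ∪ M={A} → {A,T} (+1)
site 1, node FHIMPQZ: FHQZ={A,C,G,T} ∩ IMP={A,T} → {A,T} (+0)
site 2, node FZ: F={A} ∪ Z={T} → {A,T} (+1)
site 2, node FQZ: FZ={A,T} ∩ Q={T} → {T} (+0)
site 2, node FHQZ: FQZ={T} ∪ H={A} → {A,T} (+1)
site 2, node IP: I={C} ∪ P={G} → {C,G} (+1)
site 2, node IMP: IP={C,G} ∪ M={T} → {C,G,T} (+1)
site 2, node FHIMPQZ: FHQZ={A,T} ∩ IMP={C,G,T} → {T} (+0)
per-site changes: [4, 4, 4]; total = 12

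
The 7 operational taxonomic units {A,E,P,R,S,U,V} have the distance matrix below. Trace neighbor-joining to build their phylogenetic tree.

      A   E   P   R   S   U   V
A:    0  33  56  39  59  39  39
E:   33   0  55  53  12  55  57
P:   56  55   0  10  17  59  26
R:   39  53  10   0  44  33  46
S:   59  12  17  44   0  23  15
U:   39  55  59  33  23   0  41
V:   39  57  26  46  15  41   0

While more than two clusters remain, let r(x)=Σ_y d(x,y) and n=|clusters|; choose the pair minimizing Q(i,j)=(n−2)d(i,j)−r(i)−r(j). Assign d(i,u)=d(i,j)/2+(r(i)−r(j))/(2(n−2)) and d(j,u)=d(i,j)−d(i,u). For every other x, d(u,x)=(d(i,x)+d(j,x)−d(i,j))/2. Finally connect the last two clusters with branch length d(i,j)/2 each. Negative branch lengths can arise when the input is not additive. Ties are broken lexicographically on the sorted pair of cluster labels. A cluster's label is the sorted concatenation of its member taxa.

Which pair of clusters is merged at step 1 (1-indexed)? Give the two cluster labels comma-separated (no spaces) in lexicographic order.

P,R

iteration 1: select P,R (d=10, Q=-398); attach at lengths (24/5, 26/5); label the merged cluster PR
  updated: d(A,PR)=85/2, d(E,PR)=49, d(PR,S)=51/2, d(PR,U)=41, d(PR,V)=31
iteration 2: select E,S (d=12, Q=-585/2); attach at lengths (239/16, -47/16); label the merged cluster ES
  updated: d(A,ES)=40, d(ES,PR)=125/4, d(ES,U)=33, d(ES,V)=30
iteration 3: select A,U (d=39, Q=-395/2); attach at lengths (247/12, 221/12); label the merged cluster AU
  updated: d(AU,ES)=17, d(AU,PR)=89/4, d(AU,V)=41/2
iteration 4: select AU,ES (d=17, Q=-104); attach at lengths (31/8, 105/8); label the merged cluster AESU
  updated: d(AESU,PR)=73/4, d(AESU,V)=67/4
iteration 5: select AESU,PR (d=73/4, Q=-66); attach at lengths (2, 65/4); label the merged cluster AEPRSU
  updated: d(AEPRSU,V)=59/4
iteration 6: select AEPRSU,V (d=59/4); attach at lengths (59/8, 59/8); label the merged cluster AEPRSUV
final tree: ((((A:247/12,U:221/12):31/8,(E:239/16,S:-47/16):105/8):2,(P:24/5,R:26/5):65/4):59/8,V:59/8)
total length: 111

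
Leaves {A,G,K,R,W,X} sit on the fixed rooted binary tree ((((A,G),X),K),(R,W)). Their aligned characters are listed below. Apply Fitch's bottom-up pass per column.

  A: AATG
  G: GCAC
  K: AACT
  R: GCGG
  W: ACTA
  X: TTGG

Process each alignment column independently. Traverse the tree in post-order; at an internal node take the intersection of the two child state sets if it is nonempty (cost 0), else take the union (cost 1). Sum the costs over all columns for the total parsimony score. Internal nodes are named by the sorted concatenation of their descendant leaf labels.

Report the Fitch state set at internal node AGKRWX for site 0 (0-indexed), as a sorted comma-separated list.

AG@0: {A} ∪ {G} = {A,G} (union, +1)
AGX@0: {A,G} ∪ {T} = {A,G,T} (union, +1)
AGKX@0: {A,G,T} ∩ {A} = {A} (intersection, +0)
RW@0: {G} ∪ {A} = {A,G} (union, +1)
AGKRWX@0: {A} ∩ {A,G} = {A} (intersection, +0)
AG@1: {A} ∪ {C} = {A,C} (union, +1)
AGX@1: {A,C} ∪ {T} = {A,C,T} (union, +1)
AGKX@1: {A,C,T} ∩ {A} = {A} (intersection, +0)
RW@1: {C} ∩ {C} = {C} (intersection, +0)
AGKRWX@1: {A} ∪ {C} = {A,C} (union, +1)
AG@2: {T} ∪ {A} = {A,T} (union, +1)
AGX@2: {A,T} ∪ {G} = {A,G,T} (union, +1)
AGKX@2: {A,G,T} ∪ {C} = {A,C,G,T} (union, +1)
RW@2: {G} ∪ {T} = {G,T} (union, +1)
AGKRWX@2: {A,C,G,T} ∩ {G,T} = {G,T} (intersection, +0)
AG@3: {G} ∪ {C} = {C,G} (union, +1)
AGX@3: {C,G} ∩ {G} = {G} (intersection, +0)
AGKX@3: {G} ∪ {T} = {G,T} (union, +1)
RW@3: {G} ∪ {A} = {A,G} (union, +1)
AGKRWX@3: {G,T} ∩ {A,G} = {G} (intersection, +0)
per-site changes: [3, 3, 4, 3]; total = 13

A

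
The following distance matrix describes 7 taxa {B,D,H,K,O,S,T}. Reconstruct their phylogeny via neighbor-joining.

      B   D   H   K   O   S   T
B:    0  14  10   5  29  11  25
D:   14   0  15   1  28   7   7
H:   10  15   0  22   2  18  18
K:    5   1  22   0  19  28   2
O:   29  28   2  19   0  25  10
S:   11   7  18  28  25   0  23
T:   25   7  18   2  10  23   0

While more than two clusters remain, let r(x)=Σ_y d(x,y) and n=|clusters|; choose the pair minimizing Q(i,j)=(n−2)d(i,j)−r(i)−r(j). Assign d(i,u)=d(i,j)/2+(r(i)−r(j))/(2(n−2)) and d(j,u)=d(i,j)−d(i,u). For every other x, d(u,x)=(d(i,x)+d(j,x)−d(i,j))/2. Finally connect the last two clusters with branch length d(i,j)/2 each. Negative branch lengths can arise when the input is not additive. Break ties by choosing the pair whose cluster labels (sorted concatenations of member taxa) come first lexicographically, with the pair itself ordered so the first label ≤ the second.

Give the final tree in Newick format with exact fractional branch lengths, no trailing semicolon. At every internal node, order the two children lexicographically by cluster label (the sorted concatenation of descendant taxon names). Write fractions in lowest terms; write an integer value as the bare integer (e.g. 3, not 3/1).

(((((B:7/2,S:15/2):47/12,(H:-9/5,O:19/5):121/12):41/8,D:5/8):19/8,K:-5/8):21/16,T:21/16)

1. join H+O (d=2, Q=-188) ⇒ HO; edges |H|=-9/5, |O|=19/5
  updated: d(B,HO)=37/2, d(D,HO)=41/2, d(HO,K)=39/2, d(HO,S)=41/2, d(HO,T)=13
2. join B+S (d=11, Q=-119) ⇒ BS; edges |B|=7/2, |S|=15/2
  updated: d(BS,D)=5, d(BS,HO)=14, d(BS,K)=11, d(BS,T)=37/2
3. join BS+HO (d=14, Q=-147/2) ⇒ BHOS; edges |BS|=47/12, |HO|=121/12
  updated: d(BHOS,D)=23/4, d(BHOS,K)=33/4, d(BHOS,T)=35/4
4. join BHOS+D (d=23/4, Q=-25) ⇒ BDHOS; edges |BHOS|=41/8, |D|=5/8
  updated: d(BDHOS,K)=7/4, d(BDHOS,T)=5
5. join BDHOS+K (d=7/4, Q=-35/4) ⇒ BDHKOS; edges |BDHOS|=19/8, |K|=-5/8
  updated: d(BDHKOS,T)=21/8
6. join BDHKOS+T (d=21/8) ⇒ BDHKOST; edges |BDHKOS|=21/16, |T|=21/16
final tree: (((((B:7/2,S:15/2):47/12,(H:-9/5,O:19/5):121/12):41/8,D:5/8):19/8,K:-5/8):21/16,T:21/16)
total length: 297/8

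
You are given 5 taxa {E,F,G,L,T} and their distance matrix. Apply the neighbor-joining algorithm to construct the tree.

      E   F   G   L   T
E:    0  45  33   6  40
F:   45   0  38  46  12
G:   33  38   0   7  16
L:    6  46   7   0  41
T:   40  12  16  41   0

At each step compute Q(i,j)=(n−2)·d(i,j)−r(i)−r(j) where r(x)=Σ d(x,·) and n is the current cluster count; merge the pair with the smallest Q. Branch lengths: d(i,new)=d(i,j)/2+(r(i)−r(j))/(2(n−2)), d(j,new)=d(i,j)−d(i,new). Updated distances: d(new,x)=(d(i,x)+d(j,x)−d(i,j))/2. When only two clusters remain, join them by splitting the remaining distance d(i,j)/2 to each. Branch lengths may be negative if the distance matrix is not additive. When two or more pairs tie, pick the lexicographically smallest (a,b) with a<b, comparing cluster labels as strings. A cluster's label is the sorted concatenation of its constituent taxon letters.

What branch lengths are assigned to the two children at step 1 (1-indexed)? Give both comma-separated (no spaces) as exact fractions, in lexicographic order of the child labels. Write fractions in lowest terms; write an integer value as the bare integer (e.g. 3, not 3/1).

34/3,2/3

1. join F+T (d=12, Q=-214) ⇒ FT; edges |F|=34/3, |T|=2/3
  updated: d(E,FT)=73/2, d(FT,G)=21, d(FT,L)=75/2
2. join E+L (d=6, Q=-114) ⇒ EL; edges |E|=37/4, |L|=-13/4
  updated: d(EL,FT)=34, d(EL,G)=17
3. join EL+FT (d=34, Q=-72) ⇒ EFLT; edges |EL|=15, |FT|=19
  updated: d(EFLT,G)=2
4. join EFLT+G (d=2) ⇒ EFGLT; edges |EFLT|=1, |G|=1
final tree: (((E:37/4,L:-13/4):15,(F:34/3,T:2/3):19):1,G:1)
total length: 54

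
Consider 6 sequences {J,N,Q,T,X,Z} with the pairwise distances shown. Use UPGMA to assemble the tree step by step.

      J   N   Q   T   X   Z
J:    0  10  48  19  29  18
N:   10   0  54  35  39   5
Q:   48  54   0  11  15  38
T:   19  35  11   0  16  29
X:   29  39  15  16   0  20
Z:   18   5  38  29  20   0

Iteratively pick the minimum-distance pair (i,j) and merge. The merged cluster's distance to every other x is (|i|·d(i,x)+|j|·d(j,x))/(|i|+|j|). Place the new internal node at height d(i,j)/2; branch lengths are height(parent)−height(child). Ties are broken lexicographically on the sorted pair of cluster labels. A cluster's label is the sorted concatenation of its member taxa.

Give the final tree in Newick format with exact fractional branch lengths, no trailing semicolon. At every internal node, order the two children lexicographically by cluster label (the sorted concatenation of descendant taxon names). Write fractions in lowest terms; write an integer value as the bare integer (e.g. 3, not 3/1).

1. join N+Z (d=5) ⇒ NZ; edges |N|=5/2, |Z|=5/2
  updated: d(J,NZ)=14, d(NZ,Q)=46, d(NZ,T)=32, d(NZ,X)=59/2
2. join Q+T (d=11) ⇒ QT; edges |Q|=11/2, |T|=11/2
  updated: d(J,QT)=67/2, d(NZ,QT)=39, d(QT,X)=31/2
3. join J+NZ (d=14) ⇒ JNZ; edges |J|=7, |NZ|=9/2
  updated: d(JNZ,QT)=223/6, d(JNZ,X)=88/3
4. join QT+X (d=31/2) ⇒ QTX; edges |QT|=9/4, |X|=31/4
  updated: d(JNZ,QTX)=311/9
5. join JNZ+QTX (d=311/9) ⇒ JNQTXZ; edges |JNZ|=185/18, |QTX|=343/36
final tree: ((J:7,(N:5/2,Z:5/2):9/2):185/18,((Q:11/2,T:11/2):9/4,X:31/4):343/36)
total length: 2063/36

((J:7,(N:5/2,Z:5/2):9/2):185/18,((Q:11/2,T:11/2):9/4,X:31/4):343/36)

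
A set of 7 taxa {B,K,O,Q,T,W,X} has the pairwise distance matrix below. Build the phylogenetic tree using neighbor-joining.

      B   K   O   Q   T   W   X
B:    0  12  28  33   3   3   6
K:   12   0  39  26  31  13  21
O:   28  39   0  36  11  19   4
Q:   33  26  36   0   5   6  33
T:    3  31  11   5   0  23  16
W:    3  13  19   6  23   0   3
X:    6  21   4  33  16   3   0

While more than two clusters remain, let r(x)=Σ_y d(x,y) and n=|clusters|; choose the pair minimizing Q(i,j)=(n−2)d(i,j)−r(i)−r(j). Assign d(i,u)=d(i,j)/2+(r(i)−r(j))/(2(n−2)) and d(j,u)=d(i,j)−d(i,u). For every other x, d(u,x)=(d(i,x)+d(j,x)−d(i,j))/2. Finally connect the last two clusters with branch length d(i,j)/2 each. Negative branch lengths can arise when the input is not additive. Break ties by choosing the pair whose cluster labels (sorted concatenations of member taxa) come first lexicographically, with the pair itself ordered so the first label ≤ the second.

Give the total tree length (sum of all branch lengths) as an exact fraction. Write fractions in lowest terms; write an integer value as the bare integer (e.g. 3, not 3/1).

713/16

1. join Q+T (d=5, Q=-203) ⇒ QT; edges |Q|=15/2, |T|=-5/2
  updated: d(B,QT)=31/2, d(K,QT)=26, d(O,QT)=21, d(QT,W)=12, d(QT,X)=22
2. join O+X (d=4, Q=-151) ⇒ OX; edges |O|=71/8, |X|=-39/8
  updated: d(B,OX)=15, d(K,OX)=28, d(OX,QT)=39/2, d(OX,W)=9
3. join B+K (d=12, Q=-177/2) ⇒ BK; edges |B|=5/12, |K|=139/12
  updated: d(BK,OX)=31/2, d(BK,QT)=59/4, d(BK,W)=2
4. join BK+W (d=2, Q=-205/4) ⇒ BKW; edges |BK|=53/16, |W|=-21/16
  updated: d(BKW,OX)=45/4, d(BKW,QT)=99/8
5. join BKW+OX (d=45/4, Q=-345/8) ⇒ BKOWX; edges |BKW|=33/16, |OX|=147/16
  updated: d(BKOWX,QT)=165/16
6. join BKOWX+QT (d=165/16) ⇒ BKOQTWX; edges |BKOWX|=165/32, |QT|=165/32
final tree: ((((B:5/12,K:139/12):53/16,W:-21/16):33/16,(O:71/8,X:-39/8):147/16):165/32,(Q:15/2,T:-5/2):165/32)
total length: 713/16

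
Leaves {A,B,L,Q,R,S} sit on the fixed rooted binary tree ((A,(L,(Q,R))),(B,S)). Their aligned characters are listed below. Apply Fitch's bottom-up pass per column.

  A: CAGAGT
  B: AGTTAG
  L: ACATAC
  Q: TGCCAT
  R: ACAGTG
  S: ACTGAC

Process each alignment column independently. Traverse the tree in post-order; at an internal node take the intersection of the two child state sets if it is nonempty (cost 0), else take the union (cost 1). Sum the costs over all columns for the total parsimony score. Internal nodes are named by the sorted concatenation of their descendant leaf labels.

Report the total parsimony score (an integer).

site 0, node QR: Q={T} ∪ R={A} → {A,T} (+1)
site 0, node LQR: L={A} ∩ QR={A,T} → {A} (+0)
site 0, node ALQR: A={C} ∪ LQR={A} → {A,C} (+1)
site 0, node BS: B={A} ∩ S={A} → {A} (+0)
site 0, node ABLQRS: ALQR={A,C} ∩ BS={A} → {A} (+0)
site 1, node QR: Q={G} ∪ R={C} → {C,G} (+1)
site 1, node LQR: L={C} ∩ QR={C,G} → {C} (+0)
site 1, node ALQR: A={A} ∪ LQR={C} → {A,C} (+1)
site 1, node BS: B={G} ∪ S={C} → {C,G} (+1)
site 1, node ABLQRS: ALQR={A,C} ∩ BS={C,G} → {C} (+0)
site 2, node QR: Q={C} ∪ R={A} → {A,C} (+1)
site 2, node LQR: L={A} ∩ QR={A,C} → {A} (+0)
site 2, node ALQR: A={G} ∪ LQR={A} → {A,G} (+1)
site 2, node BS: B={T} ∩ S={T} → {T} (+0)
site 2, node ABLQRS: ALQR={A,G} ∪ BS={T} → {A,G,T} (+1)
site 3, node QR: Q={C} ∪ R={G} → {C,G} (+1)
site 3, node LQR: L={T} ∪ QR={C,G} → {C,G,T} (+1)
site 3, node ALQR: A={A} ∪ LQR={C,G,T} → {A,C,G,T} (+1)
site 3, node BS: B={T} ∪ S={G} → {G,T} (+1)
site 3, node ABLQRS: ALQR={A,C,G,T} ∩ BS={G,T} → {G,T} (+0)
site 4, node QR: Q={A} ∪ R={T} → {A,T} (+1)
site 4, node LQR: L={A} ∩ QR={A,T} → {A} (+0)
site 4, node ALQR: A={G} ∪ LQR={A} → {A,G} (+1)
site 4, node BS: B={A} ∩ S={A} → {A} (+0)
site 4, node ABLQRS: ALQR={A,G} ∩ BS={A} → {A} (+0)
site 5, node QR: Q={T} ∪ R={G} → {G,T} (+1)
site 5, node LQR: L={C} ∪ QR={G,T} → {C,G,T} (+1)
site 5, node ALQR: A={T} ∩ LQR={C,G,T} → {T} (+0)
site 5, node BS: B={G} ∪ S={C} → {C,G} (+1)
site 5, node ABLQRS: ALQR={T} ∪ BS={C,G} → {C,G,T} (+1)
per-site changes: [2, 3, 3, 4, 2, 4]; total = 18

18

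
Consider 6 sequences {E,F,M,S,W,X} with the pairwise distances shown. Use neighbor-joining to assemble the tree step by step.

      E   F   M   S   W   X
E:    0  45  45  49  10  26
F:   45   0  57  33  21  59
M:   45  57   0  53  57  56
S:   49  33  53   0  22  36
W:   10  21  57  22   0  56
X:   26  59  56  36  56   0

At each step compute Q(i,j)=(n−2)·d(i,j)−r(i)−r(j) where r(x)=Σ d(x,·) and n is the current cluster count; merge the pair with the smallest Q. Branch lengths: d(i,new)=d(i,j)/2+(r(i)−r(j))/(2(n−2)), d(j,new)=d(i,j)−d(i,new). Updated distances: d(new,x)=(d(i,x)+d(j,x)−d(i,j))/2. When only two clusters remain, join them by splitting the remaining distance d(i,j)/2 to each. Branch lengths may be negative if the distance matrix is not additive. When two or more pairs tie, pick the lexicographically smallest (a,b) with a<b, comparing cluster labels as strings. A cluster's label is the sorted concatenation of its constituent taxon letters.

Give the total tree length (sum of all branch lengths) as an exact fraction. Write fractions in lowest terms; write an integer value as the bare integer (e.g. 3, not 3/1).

445/4

1. join E+X (d=26, Q=-304) ⇒ EX; edges |E|=23/4, |X|=81/4
  updated: d(EX,F)=39, d(EX,M)=75/2, d(EX,S)=59/2, d(EX,W)=20
2. join EX+M (d=75/2, Q=-218) ⇒ EMX; edges |EX|=17/3, |M|=191/6
  updated: d(EMX,F)=117/4, d(EMX,S)=45/2, d(EMX,W)=79/4
3. join EMX+S (d=45/2, Q=-104) ⇒ EMSX; edges |EMX|=39/4, |S|=51/4
  updated: d(EMSX,F)=159/8, d(EMSX,W)=77/8
4. join EMSX+F (d=159/8, Q=-101/2) ⇒ EFMSX; edges |EMSX|=17/4, |F|=125/8
  updated: d(EFMSX,W)=43/8
5. join EFMSX+W (d=43/8) ⇒ EFMSWX; edges |EFMSX|=43/16, |W|=43/16
final tree: (((((E:23/4,X:81/4):17/3,M:191/6):39/4,S:51/4):17/4,F:125/8):43/16,W:43/16)
total length: 445/4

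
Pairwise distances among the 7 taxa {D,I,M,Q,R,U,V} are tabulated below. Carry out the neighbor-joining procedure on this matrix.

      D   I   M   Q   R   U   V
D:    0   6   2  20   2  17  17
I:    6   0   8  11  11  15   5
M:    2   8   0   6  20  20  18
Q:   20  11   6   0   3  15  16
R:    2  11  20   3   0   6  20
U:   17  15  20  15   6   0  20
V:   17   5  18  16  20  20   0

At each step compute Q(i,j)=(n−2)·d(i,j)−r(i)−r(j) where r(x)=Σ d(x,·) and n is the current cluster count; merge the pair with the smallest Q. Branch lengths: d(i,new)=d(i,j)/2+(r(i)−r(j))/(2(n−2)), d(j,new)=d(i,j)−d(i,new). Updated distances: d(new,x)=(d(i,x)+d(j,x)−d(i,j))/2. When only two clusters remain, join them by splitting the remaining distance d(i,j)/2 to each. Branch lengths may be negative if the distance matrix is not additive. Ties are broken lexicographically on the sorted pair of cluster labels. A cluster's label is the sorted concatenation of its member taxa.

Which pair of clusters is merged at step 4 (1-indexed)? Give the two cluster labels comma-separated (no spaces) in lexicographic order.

1. join D+M (d=2, Q=-128) ⇒ DM; edges |D|=0, |M|=2
  updated: d(DM,I)=6, d(DM,Q)=12, d(DM,R)=10, d(DM,U)=35/2, d(DM,V)=33/2
2. join I+V (d=5, Q=-211/2) ⇒ IV; edges |I|=-19/16, |V|=99/16
  updated: d(DM,IV)=35/4, d(IV,Q)=11, d(IV,R)=13, d(IV,U)=15
3. join DM+IV (d=35/4, Q=-279/4) ⇒ DIMV; edges |DM|=107/24, |IV|=103/24
  updated: d(DIMV,Q)=57/8, d(DIMV,R)=57/8, d(DIMV,U)=95/8
4. join DIMV+Q (d=57/8, Q=-37) ⇒ DIMQV; edges |DIMV|=61/16, |Q|=53/16
  updated: d(DIMQV,R)=3/2, d(DIMQV,U)=79/8
5. join DIMQV+R (d=3/2, Q=-139/8) ⇒ DIMQRV; edges |DIMQV|=43/16, |R|=-19/16
  updated: d(DIMQRV,U)=115/16
6. join DIMQRV+U (d=115/16) ⇒ DIMQRUV; edges |DIMQRV|=115/32, |U|=115/32
final tree: (((((D:0,M:2):107/24,(I:-19/16,V:99/16):103/24):61/16,Q:53/16):43/16,R:-19/16):115/32,U:115/32)
total length: 505/16

DIMV,Q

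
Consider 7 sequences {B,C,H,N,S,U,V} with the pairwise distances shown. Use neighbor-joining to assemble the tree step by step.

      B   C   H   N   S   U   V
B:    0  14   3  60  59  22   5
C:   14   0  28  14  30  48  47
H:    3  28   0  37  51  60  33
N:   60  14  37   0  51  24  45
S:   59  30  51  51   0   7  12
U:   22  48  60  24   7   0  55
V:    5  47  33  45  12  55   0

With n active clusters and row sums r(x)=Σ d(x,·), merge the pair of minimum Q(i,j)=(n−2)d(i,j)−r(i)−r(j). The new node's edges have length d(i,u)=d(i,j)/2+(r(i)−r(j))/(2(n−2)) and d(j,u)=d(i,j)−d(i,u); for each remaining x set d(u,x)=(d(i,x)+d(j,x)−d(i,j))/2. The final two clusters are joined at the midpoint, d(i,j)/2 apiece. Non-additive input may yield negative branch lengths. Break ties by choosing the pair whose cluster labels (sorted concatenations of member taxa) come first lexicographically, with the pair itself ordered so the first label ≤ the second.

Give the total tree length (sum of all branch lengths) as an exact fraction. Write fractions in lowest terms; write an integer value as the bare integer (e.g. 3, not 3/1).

iteration 1: select S,U (d=7, Q=-391); attach at lengths (29/10, 41/10); label the merged cluster SU
  updated: d(B,SU)=37, d(C,SU)=71/2, d(H,SU)=52, d(N,SU)=34, d(SU,V)=30
iteration 2: select C,N (d=14, Q=-545/2); attach at lengths (9/16, 215/16); label the merged cluster CN
  updated: d(B,CN)=30, d(CN,H)=51/2, d(CN,SU)=111/4, d(CN,V)=39
iteration 3: select CN,SU (d=111/4, Q=-743/4); attach at lengths (235/24, 431/24); label the merged cluster CNSU
  updated: d(B,CNSU)=157/8, d(CNSU,H)=199/8, d(CNSU,V)=165/8
iteration 4: select B,H (d=3, Q=-165/2); attach at lengths (-109/16, 157/16); label the merged cluster BH
  updated: d(BH,CNSU)=83/4, d(BH,V)=35/2
iteration 5: select BH,CNSU (d=83/4, Q=-471/8); attach at lengths (141/16, 191/16); label the merged cluster BCHNSU
  updated: d(BCHNSU,V)=139/16
iteration 6: select BCHNSU,V (d=139/16); attach at lengths (139/32, 139/32); label the merged cluster BCHNSUV
final tree: (((B:-109/16,H:157/16):141/16,((C:9/16,N:215/16):235/24,(S:29/10,U:41/10):431/24):191/16):139/32,V:139/32)
total length: 1299/16

1299/16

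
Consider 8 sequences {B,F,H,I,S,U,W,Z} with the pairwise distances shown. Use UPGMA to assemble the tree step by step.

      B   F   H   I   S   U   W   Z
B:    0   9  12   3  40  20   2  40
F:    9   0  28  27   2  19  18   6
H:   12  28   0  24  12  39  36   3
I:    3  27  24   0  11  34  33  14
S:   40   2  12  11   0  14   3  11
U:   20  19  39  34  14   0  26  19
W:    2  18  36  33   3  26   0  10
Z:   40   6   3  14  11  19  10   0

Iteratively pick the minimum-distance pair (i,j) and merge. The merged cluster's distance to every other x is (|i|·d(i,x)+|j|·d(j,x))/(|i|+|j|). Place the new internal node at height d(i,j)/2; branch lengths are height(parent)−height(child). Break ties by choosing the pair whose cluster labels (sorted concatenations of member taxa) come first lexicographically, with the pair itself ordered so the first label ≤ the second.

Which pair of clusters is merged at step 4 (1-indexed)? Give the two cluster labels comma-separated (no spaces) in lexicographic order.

step 1: merge (B,W) at d=2; branch lengths B→1, W→1; new cluster BW
  updated: d(BW,F)=27/2, d(BW,H)=24, d(BW,I)=18, d(BW,S)=43/2, d(BW,U)=23, d(BW,Z)=25
step 2: merge (F,S) at d=2; branch lengths F→1, S→1; new cluster FS
  updated: d(BW,FS)=35/2, d(FS,H)=20, d(FS,I)=19, d(FS,U)=33/2, d(FS,Z)=17/2
step 3: merge (H,Z) at d=3; branch lengths H→3/2, Z→3/2; new cluster HZ
  updated: d(BW,HZ)=49/2, d(FS,HZ)=57/4, d(HZ,I)=19, d(HZ,U)=29
step 4: merge (FS,HZ) at d=57/4; branch lengths FS→49/8, HZ→45/8; new cluster FHSZ
  updated: d(BW,FHSZ)=21, d(FHSZ,I)=19, d(FHSZ,U)=91/4
step 5: merge (BW,I) at d=18; branch lengths BW→8, I→9; new cluster BIW
  updated: d(BIW,FHSZ)=61/3, d(BIW,U)=80/3
step 6: merge (BIW,FHSZ) at d=61/3; branch lengths BIW→7/6, FHSZ→73/24; new cluster BFHISWZ
  updated: d(BFHISWZ,U)=171/7
step 7: merge (BFHISWZ,U) at d=171/7; branch lengths BFHISWZ→43/21, U→171/14; new cluster BFHISUWZ
final tree: ((((B:1,W:1):8,I:9):7/6,((F:1,S:1):49/8,(H:3/2,Z:3/2):45/8):73/24):43/21,U:171/14)
total length: 9109/168

FS,HZ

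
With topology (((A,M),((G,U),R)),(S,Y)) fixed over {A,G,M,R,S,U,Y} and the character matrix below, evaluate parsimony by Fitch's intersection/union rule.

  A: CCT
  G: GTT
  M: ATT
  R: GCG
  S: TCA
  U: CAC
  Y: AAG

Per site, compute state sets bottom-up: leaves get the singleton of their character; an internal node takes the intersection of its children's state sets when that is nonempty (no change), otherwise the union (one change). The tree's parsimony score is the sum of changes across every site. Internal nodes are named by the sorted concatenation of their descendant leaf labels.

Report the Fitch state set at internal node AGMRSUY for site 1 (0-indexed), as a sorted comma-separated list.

AM@0: {C} ∪ {A} = {A,C} (union, +1)
GU@0: {G} ∪ {C} = {C,G} (union, +1)
GRU@0: {C,G} ∩ {G} = {G} (intersection, +0)
AGMRU@0: {A,C} ∪ {G} = {A,C,G} (union, +1)
SY@0: {T} ∪ {A} = {A,T} (union, +1)
AGMRSUY@0: {A,C,G} ∩ {A,T} = {A} (intersection, +0)
AM@1: {C} ∪ {T} = {C,T} (union, +1)
GU@1: {T} ∪ {A} = {A,T} (union, +1)
GRU@1: {A,T} ∪ {C} = {A,C,T} (union, +1)
AGMRU@1: {C,T} ∩ {A,C,T} = {C,T} (intersection, +0)
SY@1: {C} ∪ {A} = {A,C} (union, +1)
AGMRSUY@1: {C,T} ∩ {A,C} = {C} (intersection, +0)
AM@2: {T} ∩ {T} = {T} (intersection, +0)
GU@2: {T} ∪ {C} = {C,T} (union, +1)
GRU@2: {C,T} ∪ {G} = {C,G,T} (union, +1)
AGMRU@2: {T} ∩ {C,G,T} = {T} (intersection, +0)
SY@2: {A} ∪ {G} = {A,G} (union, +1)
AGMRSUY@2: {T} ∪ {A,G} = {A,G,T} (union, +1)
per-site changes: [4, 4, 4]; total = 12

C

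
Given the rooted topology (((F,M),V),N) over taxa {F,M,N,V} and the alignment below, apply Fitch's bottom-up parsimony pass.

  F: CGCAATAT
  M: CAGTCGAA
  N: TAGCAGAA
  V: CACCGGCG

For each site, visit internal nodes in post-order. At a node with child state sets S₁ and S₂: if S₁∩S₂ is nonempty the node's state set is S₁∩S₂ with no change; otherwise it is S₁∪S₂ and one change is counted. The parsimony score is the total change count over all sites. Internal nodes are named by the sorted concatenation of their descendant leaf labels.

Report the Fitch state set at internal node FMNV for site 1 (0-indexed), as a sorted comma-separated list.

A

[col 0] FM: children F:{C}, M:{C} ∩→ {C}; cost 0
[col 0] FMV: children FM:{C}, V:{C} ∩→ {C}; cost 0
[col 0] FMNV: children FMV:{C}, N:{T} ∪→ {C,T}; cost 1
[col 1] FM: children F:{G}, M:{A} ∪→ {A,G}; cost 1
[col 1] FMV: children FM:{A,G}, V:{A} ∩→ {A}; cost 0
[col 1] FMNV: children FMV:{A}, N:{A} ∩→ {A}; cost 0
[col 2] FM: children F:{C}, M:{G} ∪→ {C,G}; cost 1
[col 2] FMV: children FM:{C,G}, V:{C} ∩→ {C}; cost 0
[col 2] FMNV: children FMV:{C}, N:{G} ∪→ {C,G}; cost 1
[col 3] FM: children F:{A}, M:{T} ∪→ {A,T}; cost 1
[col 3] FMV: children FM:{A,T}, V:{C} ∪→ {A,C,T}; cost 1
[col 3] FMNV: children FMV:{A,C,T}, N:{C} ∩→ {C}; cost 0
[col 4] FM: children F:{A}, M:{C} ∪→ {A,C}; cost 1
[col 4] FMV: children FM:{A,C}, V:{G} ∪→ {A,C,G}; cost 1
[col 4] FMNV: children FMV:{A,C,G}, N:{A} ∩→ {A}; cost 0
[col 5] FM: children F:{T}, M:{G} ∪→ {G,T}; cost 1
[col 5] FMV: children FM:{G,T}, V:{G} ∩→ {G}; cost 0
[col 5] FMNV: children FMV:{G}, N:{G} ∩→ {G}; cost 0
[col 6] FM: children F:{A}, M:{A} ∩→ {A}; cost 0
[col 6] FMV: children FM:{A}, V:{C} ∪→ {A,C}; cost 1
[col 6] FMNV: children FMV:{A,C}, N:{A} ∩→ {A}; cost 0
[col 7] FM: children F:{T}, M:{A} ∪→ {A,T}; cost 1
[col 7] FMV: children FM:{A,T}, V:{G} ∪→ {A,G,T}; cost 1
[col 7] FMNV: children FMV:{A,G,T}, N:{A} ∩→ {A}; cost 0
per-site changes: [1, 1, 2, 2, 2, 1, 1, 2]; total = 12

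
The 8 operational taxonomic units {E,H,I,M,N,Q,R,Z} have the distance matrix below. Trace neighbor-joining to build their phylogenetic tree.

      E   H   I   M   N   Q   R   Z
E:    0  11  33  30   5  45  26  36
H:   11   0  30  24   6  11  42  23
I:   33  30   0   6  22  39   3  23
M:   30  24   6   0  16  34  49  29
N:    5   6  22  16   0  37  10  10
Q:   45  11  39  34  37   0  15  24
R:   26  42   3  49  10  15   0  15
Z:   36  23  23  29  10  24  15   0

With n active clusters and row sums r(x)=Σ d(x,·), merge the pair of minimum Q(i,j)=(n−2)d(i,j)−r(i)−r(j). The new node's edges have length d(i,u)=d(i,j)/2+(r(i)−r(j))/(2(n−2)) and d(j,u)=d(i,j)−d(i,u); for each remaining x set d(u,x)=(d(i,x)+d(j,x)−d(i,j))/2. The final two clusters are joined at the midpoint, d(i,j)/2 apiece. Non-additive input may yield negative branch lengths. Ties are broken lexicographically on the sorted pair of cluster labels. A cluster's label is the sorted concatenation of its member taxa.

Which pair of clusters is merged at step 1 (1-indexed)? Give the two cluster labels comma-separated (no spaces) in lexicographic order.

I,M

1. join I+M (d=6, Q=-308) ⇒ IM; edges |I|=1/3, |M|=17/3
  updated: d(E,IM)=57/2, d(H,IM)=24, d(IM,N)=16, d(IM,Q)=67/2, d(IM,R)=23, d(IM,Z)=23
2. join H+Q (d=11, Q=-455/2) ⇒ HQ; edges |H|=13/20, |Q|=207/20
  updated: d(E,HQ)=45/2, d(HQ,IM)=93/4, d(HQ,N)=16, d(HQ,R)=23, d(HQ,Z)=18
3. join E+N (d=5, Q=-155) ⇒ EN; edges |E|=81/8, |N|=-41/8
  updated: d(EN,HQ)=67/4, d(EN,IM)=79/4, d(EN,R)=31/2, d(EN,Z)=41/2
4. join R+Z (d=15, Q=-108) ⇒ RZ; edges |R|=15/2, |Z|=15/2
  updated: d(EN,RZ)=21/2, d(HQ,RZ)=13, d(IM,RZ)=31/2
5. join EN+HQ (d=67/4, Q=-133/2) ⇒ EHNQ; edges |EN|=55/8, |HQ|=79/8
  updated: d(EHNQ,IM)=105/8, d(EHNQ,RZ)=27/8
6. join EHNQ+IM (d=105/8, Q=-32) ⇒ EHIMNQ; edges |EHNQ|=1/2, |IM|=101/8
  updated: d(EHIMNQ,RZ)=23/8
7. join EHIMNQ+RZ (d=23/8) ⇒ EHIMNQRZ; edges |EHIMNQ|=23/16, |RZ|=23/16
final tree: ((((E:81/8,N:-41/8):55/8,(H:13/20,Q:207/20):79/8):1/2,(I:1/3,M:17/3):101/8):23/16,(R:15/2,Z:15/2):23/16)
total length: 279/4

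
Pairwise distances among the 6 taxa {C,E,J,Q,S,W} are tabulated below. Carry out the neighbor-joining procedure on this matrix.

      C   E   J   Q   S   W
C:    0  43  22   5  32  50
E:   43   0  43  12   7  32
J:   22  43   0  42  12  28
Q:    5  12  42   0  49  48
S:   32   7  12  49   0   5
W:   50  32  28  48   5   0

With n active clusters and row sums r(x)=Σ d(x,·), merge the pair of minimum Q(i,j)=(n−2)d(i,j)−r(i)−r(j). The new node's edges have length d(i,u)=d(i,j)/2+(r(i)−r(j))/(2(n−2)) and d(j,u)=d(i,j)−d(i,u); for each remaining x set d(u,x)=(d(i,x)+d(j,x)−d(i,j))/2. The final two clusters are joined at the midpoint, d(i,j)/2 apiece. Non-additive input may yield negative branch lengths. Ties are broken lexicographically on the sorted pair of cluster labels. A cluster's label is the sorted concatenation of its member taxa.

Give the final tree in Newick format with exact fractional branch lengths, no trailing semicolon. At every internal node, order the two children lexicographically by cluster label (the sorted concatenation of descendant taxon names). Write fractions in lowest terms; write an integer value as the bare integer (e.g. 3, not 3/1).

iteration 1: select C,Q (d=5, Q=-288); attach at lengths (2, 3); label the merged cluster CQ
  updated: d(CQ,E)=25, d(CQ,J)=59/2, d(CQ,S)=38, d(CQ,W)=93/2
iteration 2: select CQ,E (d=25, Q=-171); attach at lengths (107/6, 43/6); label the merged cluster CEQ
  updated: d(CEQ,J)=95/4, d(CEQ,S)=10, d(CEQ,W)=107/4
iteration 3: select CEQ,J (d=95/4, Q=-307/4); attach at lengths (177/16, 203/16); label the merged cluster CEJQ
  updated: d(CEJQ,S)=-7/8, d(CEJQ,W)=31/2
iteration 4: select CEJQ,S (d=-7/8, Q=-157/8); attach at lengths (77/16, -91/16); label the merged cluster CEJQS
  updated: d(CEJQS,W)=171/16
iteration 5: select CEJQS,W (d=171/16); attach at lengths (171/32, 171/32); label the merged cluster CEJQSW
final tree: (((((C:2,Q:3):107/6,E:43/6):177/16,J:203/16):77/16,S:-91/16):171/32,W:171/32)
total length: 1017/16

(((((C:2,Q:3):107/6,E:43/6):177/16,J:203/16):77/16,S:-91/16):171/32,W:171/32)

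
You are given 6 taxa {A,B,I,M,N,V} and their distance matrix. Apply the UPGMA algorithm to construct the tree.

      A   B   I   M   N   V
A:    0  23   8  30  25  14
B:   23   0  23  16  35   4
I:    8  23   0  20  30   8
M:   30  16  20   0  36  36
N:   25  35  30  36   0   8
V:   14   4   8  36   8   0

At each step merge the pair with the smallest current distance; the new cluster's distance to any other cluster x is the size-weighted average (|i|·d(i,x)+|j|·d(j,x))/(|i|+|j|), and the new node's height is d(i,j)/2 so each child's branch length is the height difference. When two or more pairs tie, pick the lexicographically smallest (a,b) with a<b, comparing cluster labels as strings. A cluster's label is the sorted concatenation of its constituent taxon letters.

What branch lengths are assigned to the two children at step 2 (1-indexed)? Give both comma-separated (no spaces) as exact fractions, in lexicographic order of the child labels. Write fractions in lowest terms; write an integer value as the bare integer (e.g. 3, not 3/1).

4,4

step 1: merge (B,V) at d=4; branch lengths B→2, V→2; new cluster BV
  updated: d(A,BV)=37/2, d(BV,I)=31/2, d(BV,M)=26, d(BV,N)=43/2
step 2: merge (A,I) at d=8; branch lengths A→4, I→4; new cluster AI
  updated: d(AI,BV)=17, d(AI,M)=25, d(AI,N)=55/2
step 3: merge (AI,BV) at d=17; branch lengths AI→9/2, BV→13/2; new cluster ABIV
  updated: d(ABIV,M)=51/2, d(ABIV,N)=49/2
step 4: merge (ABIV,N) at d=49/2; branch lengths ABIV→15/4, N→49/4; new cluster ABINV
  updated: d(ABINV,M)=138/5
step 5: merge (ABINV,M) at d=138/5; branch lengths ABINV→31/20, M→69/5; new cluster ABIMNV
final tree: ((((A:4,I:4):9/2,(B:2,V:2):13/2):15/4,N:49/4):31/20,M:69/5)
total length: 1087/20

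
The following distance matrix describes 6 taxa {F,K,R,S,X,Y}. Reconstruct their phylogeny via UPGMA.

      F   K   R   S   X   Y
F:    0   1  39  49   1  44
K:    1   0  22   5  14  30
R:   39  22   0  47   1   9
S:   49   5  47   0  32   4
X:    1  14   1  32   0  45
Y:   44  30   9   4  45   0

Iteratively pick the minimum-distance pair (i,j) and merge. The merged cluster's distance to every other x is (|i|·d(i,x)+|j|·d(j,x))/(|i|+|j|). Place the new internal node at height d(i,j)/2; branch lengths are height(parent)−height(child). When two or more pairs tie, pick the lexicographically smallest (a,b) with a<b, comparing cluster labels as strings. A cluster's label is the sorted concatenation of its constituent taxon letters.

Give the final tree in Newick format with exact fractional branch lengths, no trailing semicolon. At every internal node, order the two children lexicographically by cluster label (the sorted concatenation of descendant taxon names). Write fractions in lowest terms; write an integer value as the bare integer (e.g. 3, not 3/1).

iteration 1: select F,K (d=1); attach at lengths (1/2, 1/2); label the merged cluster FK
  updated: d(FK,R)=61/2, d(FK,S)=27, d(FK,X)=15/2, d(FK,Y)=37
iteration 2: select R,X (d=1); attach at lengths (1/2, 1/2); label the merged cluster RX
  updated: d(FK,RX)=19, d(RX,S)=79/2, d(RX,Y)=27
iteration 3: select S,Y (d=4); attach at lengths (2, 2); label the merged cluster SY
  updated: d(FK,SY)=32, d(RX,SY)=133/4
iteration 4: select FK,RX (d=19); attach at lengths (9, 9); label the merged cluster FKRX
  updated: d(FKRX,SY)=261/8
iteration 5: select FKRX,SY (d=261/8); attach at lengths (109/16, 229/16); label the merged cluster FKRSXY
final tree: (((F:1/2,K:1/2):9,(R:1/2,X:1/2):9):109/16,(S:2,Y:2):229/16)
total length: 361/8

(((F:1/2,K:1/2):9,(R:1/2,X:1/2):9):109/16,(S:2,Y:2):229/16)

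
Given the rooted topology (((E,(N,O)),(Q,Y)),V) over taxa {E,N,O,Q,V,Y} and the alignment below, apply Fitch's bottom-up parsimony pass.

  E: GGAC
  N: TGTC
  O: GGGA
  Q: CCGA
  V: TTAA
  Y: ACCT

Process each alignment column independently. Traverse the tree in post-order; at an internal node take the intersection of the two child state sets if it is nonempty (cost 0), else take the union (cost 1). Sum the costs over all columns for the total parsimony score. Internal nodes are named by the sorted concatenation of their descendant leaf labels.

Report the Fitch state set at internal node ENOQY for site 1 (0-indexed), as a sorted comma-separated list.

site 0, node NO: N={T} ∪ O={G} → {G,T} (+1)
site 0, node ENO: E={G} ∩ NO={G,T} → {G} (+0)
site 0, node QY: Q={C} ∪ Y={A} → {A,C} (+1)
site 0, node ENOQY: ENO={G} ∪ QY={A,C} → {A,C,G} (+1)
site 0, node ENOQVY: ENOQY={A,C,G} ∪ V={T} → {A,C,G,T} (+1)
site 1, node NO: N={G} ∩ O={G} → {G} (+0)
site 1, node ENO: E={G} ∩ NO={G} → {G} (+0)
site 1, node QY: Q={C} ∩ Y={C} → {C} (+0)
site 1, node ENOQY: ENO={G} ∪ QY={C} → {C,G} (+1)
site 1, node ENOQVY: ENOQY={C,G} ∪ V={T} → {C,G,T} (+1)
site 2, node NO: N={T} ∪ O={G} → {G,T} (+1)
site 2, node ENO: E={A} ∪ NO={G,T} → {A,G,T} (+1)
site 2, node QY: Q={G} ∪ Y={C} → {C,G} (+1)
site 2, node ENOQY: ENO={A,G,T} ∩ QY={C,G} → {G} (+0)
site 2, node ENOQVY: ENOQY={G} ∪ V={A} → {A,G} (+1)
site 3, node NO: N={C} ∪ O={A} → {A,C} (+1)
site 3, node ENO: E={C} ∩ NO={A,C} → {C} (+0)
site 3, node QY: Q={A} ∪ Y={T} → {A,T} (+1)
site 3, node ENOQY: ENO={C} ∪ QY={A,T} → {A,C,T} (+1)
site 3, node ENOQVY: ENOQY={A,C,T} ∩ V={A} → {A} (+0)
per-site changes: [4, 2, 4, 3]; total = 13

C,G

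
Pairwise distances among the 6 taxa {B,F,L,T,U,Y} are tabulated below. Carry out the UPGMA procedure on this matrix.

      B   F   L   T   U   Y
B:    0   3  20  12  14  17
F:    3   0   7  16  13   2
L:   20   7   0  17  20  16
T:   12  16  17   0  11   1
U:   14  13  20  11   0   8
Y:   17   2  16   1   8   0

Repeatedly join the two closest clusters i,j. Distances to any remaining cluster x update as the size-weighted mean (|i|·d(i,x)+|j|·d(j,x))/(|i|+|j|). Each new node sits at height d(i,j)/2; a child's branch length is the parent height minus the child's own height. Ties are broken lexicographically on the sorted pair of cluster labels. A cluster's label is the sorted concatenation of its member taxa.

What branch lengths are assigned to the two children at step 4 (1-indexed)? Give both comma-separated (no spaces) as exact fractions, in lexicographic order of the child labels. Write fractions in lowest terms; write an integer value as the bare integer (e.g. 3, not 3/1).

14/3,17/12

1. join T+Y (d=1) ⇒ TY; edges |T|=1/2, |Y|=1/2
  updated: d(B,TY)=29/2, d(F,TY)=9, d(L,TY)=33/2, d(TY,U)=19/2
2. join B+F (d=3) ⇒ BF; edges |B|=3/2, |F|=3/2
  updated: d(BF,L)=27/2, d(BF,TY)=47/4, d(BF,U)=27/2
3. join TY+U (d=19/2) ⇒ TUY; edges |TY|=17/4, |U|=19/4
  updated: d(BF,TUY)=37/3, d(L,TUY)=53/3
4. join BF+TUY (d=37/3) ⇒ BFTUY; edges |BF|=14/3, |TUY|=17/12
  updated: d(BFTUY,L)=16
5. join BFTUY+L (d=16) ⇒ BFLTUY; edges |BFTUY|=11/6, |L|=8
final tree: (((B:3/2,F:3/2):14/3,((T:1/2,Y:1/2):17/4,U:19/4):17/12):11/6,L:8)
total length: 347/12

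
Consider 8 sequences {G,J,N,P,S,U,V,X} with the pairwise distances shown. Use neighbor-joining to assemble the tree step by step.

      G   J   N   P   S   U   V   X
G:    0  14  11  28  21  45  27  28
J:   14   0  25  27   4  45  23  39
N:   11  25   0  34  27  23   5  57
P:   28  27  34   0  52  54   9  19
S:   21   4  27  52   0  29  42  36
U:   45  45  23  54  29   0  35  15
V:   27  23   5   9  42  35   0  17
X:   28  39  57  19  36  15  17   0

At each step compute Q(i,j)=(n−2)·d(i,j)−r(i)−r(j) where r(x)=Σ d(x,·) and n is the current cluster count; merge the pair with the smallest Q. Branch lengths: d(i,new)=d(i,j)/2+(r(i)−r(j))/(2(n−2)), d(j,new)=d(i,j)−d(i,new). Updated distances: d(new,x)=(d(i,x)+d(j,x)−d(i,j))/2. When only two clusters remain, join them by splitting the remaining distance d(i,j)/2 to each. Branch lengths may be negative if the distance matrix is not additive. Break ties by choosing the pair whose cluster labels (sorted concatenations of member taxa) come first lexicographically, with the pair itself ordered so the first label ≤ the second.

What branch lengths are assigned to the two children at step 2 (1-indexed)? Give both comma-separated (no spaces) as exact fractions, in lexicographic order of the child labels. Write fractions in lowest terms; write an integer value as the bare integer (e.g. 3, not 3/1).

1. join U+X (d=15, Q=-367) ⇒ UX; edges |U|=125/12, |X|=55/12
  updated: d(G,UX)=29, d(J,UX)=69/2, d(N,UX)=65/2, d(P,UX)=29, d(S,UX)=25, d(UX,V)=37/2
2. join J+S (d=4, Q=-557/2) ⇒ JS; edges |J|=-47/20, |S|=127/20
  updated: d(G,JS)=31/2, d(JS,N)=24, d(JS,P)=75/2, d(JS,UX)=111/4, d(JS,V)=61/2
3. join P+V (d=9, Q=-383/2) ⇒ PV; edges |P|=167/16, |V|=-23/16
  updated: d(G,PV)=23, d(JS,PV)=59/2, d(N,PV)=15, d(PV,UX)=77/4
4. join PV+UX (d=77/4, Q=-275/2) ⇒ PUVX; edges |PV|=6, |UX|=53/4
  updated: d(G,PUVX)=131/8, d(JS,PUVX)=19, d(N,PUVX)=113/8
5. join G+JS (d=31/2, Q=-563/8) ⇒ GJS; edges |G|=123/32, |JS|=373/32
  updated: d(GJS,N)=39/4, d(GJS,PUVX)=159/16
6. join GJS+N (d=39/4, Q=-541/16) ⇒ GJNS; edges |GJS|=89/32, |N|=223/32
  updated: d(GJNS,PUVX)=229/32
7. join GJNS+PUVX (d=229/32) ⇒ GJNPSUVX; edges |GJNS|=229/64, |PUVX|=229/64
final tree: (((G:123/32,(J:-47/20,S:127/20):373/32):89/32,N:223/32):229/64,((P:167/16,V:-23/16):6,(U:125/12,X:55/12):53/4):229/64)
total length: 2549/32

-47/20,127/20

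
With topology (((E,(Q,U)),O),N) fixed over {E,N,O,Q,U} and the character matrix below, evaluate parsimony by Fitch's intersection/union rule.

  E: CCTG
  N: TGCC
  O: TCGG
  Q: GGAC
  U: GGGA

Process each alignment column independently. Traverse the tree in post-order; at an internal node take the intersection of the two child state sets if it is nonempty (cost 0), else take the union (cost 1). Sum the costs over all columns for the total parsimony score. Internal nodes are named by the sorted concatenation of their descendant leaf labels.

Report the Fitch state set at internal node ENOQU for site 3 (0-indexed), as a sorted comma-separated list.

[col 0] QU: children Q:{G}, U:{G} ∩→ {G}; cost 0
[col 0] EQU: children E:{C}, QU:{G} ∪→ {C,G}; cost 1
[col 0] EOQU: children EQU:{C,G}, O:{T} ∪→ {C,G,T}; cost 1
[col 0] ENOQU: children EOQU:{C,G,T}, N:{T} ∩→ {T}; cost 0
[col 1] QU: children Q:{G}, U:{G} ∩→ {G}; cost 0
[col 1] EQU: children E:{C}, QU:{G} ∪→ {C,G}; cost 1
[col 1] EOQU: children EQU:{C,G}, O:{C} ∩→ {C}; cost 0
[col 1] ENOQU: children EOQU:{C}, N:{G} ∪→ {C,G}; cost 1
[col 2] QU: children Q:{A}, U:{G} ∪→ {A,G}; cost 1
[col 2] EQU: children E:{T}, QU:{A,G} ∪→ {A,G,T}; cost 1
[col 2] EOQU: children EQU:{A,G,T}, O:{G} ∩→ {G}; cost 0
[col 2] ENOQU: children EOQU:{G}, N:{C} ∪→ {C,G}; cost 1
[col 3] QU: children Q:{C}, U:{A} ∪→ {A,C}; cost 1
[col 3] EQU: children E:{G}, QU:{A,C} ∪→ {A,C,G}; cost 1
[col 3] EOQU: children EQU:{A,C,G}, O:{G} ∩→ {G}; cost 0
[col 3] ENOQU: children EOQU:{G}, N:{C} ∪→ {C,G}; cost 1
per-site changes: [2, 2, 3, 3]; total = 10

C,G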